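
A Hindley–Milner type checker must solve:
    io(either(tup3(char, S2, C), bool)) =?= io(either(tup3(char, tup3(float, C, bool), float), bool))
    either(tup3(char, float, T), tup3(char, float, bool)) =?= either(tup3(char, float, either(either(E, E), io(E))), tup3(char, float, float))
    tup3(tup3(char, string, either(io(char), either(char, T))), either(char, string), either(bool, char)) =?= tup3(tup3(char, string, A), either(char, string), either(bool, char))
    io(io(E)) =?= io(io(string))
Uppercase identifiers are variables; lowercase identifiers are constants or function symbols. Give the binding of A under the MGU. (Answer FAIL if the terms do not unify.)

Decompose io/1: either(tup3(char, S2, C), bool) =?= either(tup3(char, tup3(float, C, bool), float), bool).
Decompose either/2: tup3(char, S2, C) =?= tup3(char, tup3(float, C, bool), float),  bool =?= bool.
Decompose tup3/3: char =?= char,  S2 =?= tup3(float, C, bool),  C =?= float.
Delete trivial equation char =?= char.
Bind S2 := tup3(float, C, bool); no other remaining equation mentions S2.
Bind C := float; no other remaining equation mentions C. Substituting into the earlier binding gives S2 := tup3(float, float, bool).
Delete trivial equation bool =?= bool.
Decompose either/2: tup3(char, float, T) =?= tup3(char, float, either(either(E, E), io(E))),  tup3(char, float, bool) =?= tup3(char, float, float).
Decompose tup3/3: char =?= char,  float =?= float,  T =?= either(either(E, E), io(E)).
Delete trivial equation char =?= char.
Delete trivial equation float =?= float.
Bind T := either(either(E, E), io(E)); substituting into the one remaining equation that mentions T gives: tup3(tup3(char, string, either(io(char), either(char, either(either(E, E), io(E))))), either(char, string), either(bool, char)) =?= tup3(tup3(char, string, A), either(char, string), either(bool, char)).
Decompose tup3/3: char =?= char,  float =?= float,  bool =?= float.
Delete trivial equation char =?= char.
Delete trivial equation float =?= float.
Clash: constants bool and float differ; no unifier exists.

FAIL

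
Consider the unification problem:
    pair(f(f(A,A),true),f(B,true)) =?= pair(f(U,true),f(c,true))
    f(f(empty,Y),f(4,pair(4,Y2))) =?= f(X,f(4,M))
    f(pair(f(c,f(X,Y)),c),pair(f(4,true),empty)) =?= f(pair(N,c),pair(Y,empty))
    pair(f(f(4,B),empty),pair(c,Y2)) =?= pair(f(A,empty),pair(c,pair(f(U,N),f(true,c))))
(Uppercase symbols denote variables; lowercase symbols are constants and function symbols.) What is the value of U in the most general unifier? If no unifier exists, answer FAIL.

f(f(4,c),f(4,c))

Decompose pair/2: f(f(A,A),true) =?= f(U,true),  f(B,true) =?= f(c,true).
Decompose f/2: f(A,A) =?= U,  true =?= true.
Bind U := f(A,A); substituting into the one remaining equation that mentions U gives: pair(f(f(4,B),empty),pair(c,Y2)) =?= pair(f(A,empty),pair(c,pair(f(f(A,A),N),f(true,c)))).
Delete trivial equation true =?= true.
Decompose f/2: B =?= c,  true =?= true.
Bind B := c; substituting into the one remaining equation that mentions B gives: pair(f(f(4,c),empty),pair(c,Y2)) =?= pair(f(A,empty),pair(c,pair(f(f(A,A),N),f(true,c)))).
Delete trivial equation true =?= true.
Decompose f/2: f(empty,Y) =?= X,  f(4,pair(4,Y2)) =?= f(4,M).
Bind X := f(empty,Y); substituting into the one remaining equation that mentions X gives: f(pair(f(c,f(f(empty,Y),Y)),c),pair(f(4,true),empty)) =?= f(pair(N,c),pair(Y,empty)).
Decompose f/2: 4 =?= 4,  pair(4,Y2) =?= M.
Delete trivial equation 4 =?= 4.
Bind M := pair(4,Y2); no other remaining equation mentions M.
Decompose f/2: pair(f(c,f(f(empty,Y),Y)),c) =?= pair(N,c),  pair(f(4,true),empty) =?= pair(Y,empty).
Decompose pair/2: f(c,f(f(empty,Y),Y)) =?= N,  c =?= c.
Bind N := f(c,f(f(empty,Y),Y)); substituting into the one remaining equation that mentions N gives: pair(f(f(4,c),empty),pair(c,Y2)) =?= pair(f(A,empty),pair(c,pair(f(f(A,A),f(c,f(f(empty,Y),Y))),f(true,c)))).
Delete trivial equation c =?= c.
Decompose pair/2: f(4,true) =?= Y,  empty =?= empty.
Bind Y := f(4,true); substituting into the one remaining equation that mentions Y gives: pair(f(f(4,c),empty),pair(c,Y2)) =?= pair(f(A,empty),pair(c,pair(f(f(A,A),f(c,f(f(empty,f(4,true)),f(4,true)))),f(true,c)))). Substituting into the earlier bindings gives X := f(empty,f(4,true)), N := f(c,f(f(empty,f(4,true)),f(4,true))).
Delete trivial equation empty =?= empty.
Decompose pair/2: f(f(4,c),empty) =?= f(A,empty),  pair(c,Y2) =?= pair(c,pair(f(f(A,A),f(c,f(f(empty,f(4,true)),f(4,true)))),f(true,c))).
Decompose f/2: f(4,c) =?= A,  empty =?= empty.
Bind A := f(4,c); substituting into the one remaining equation that mentions A gives: pair(c,Y2) =?= pair(c,pair(f(f(f(4,c),f(4,c)),f(c,f(f(empty,f(4,true)),f(4,true)))),f(true,c))). Substituting into the earlier binding gives U := f(f(4,c),f(4,c)).
Delete trivial equation empty =?= empty.
Decompose pair/2: c =?= c,  Y2 =?= pair(f(f(f(4,c),f(4,c)),f(c,f(f(empty,f(4,true)),f(4,true)))),f(true,c)).
Delete trivial equation c =?= c.
Bind Y2 := pair(f(f(f(4,c),f(4,c)),f(c,f(f(empty,f(4,true)),f(4,true)))),f(true,c)). Substituting into the earlier binding gives M := pair(4,pair(f(f(f(4,c),f(4,c)),f(c,f(f(empty,f(4,true)),f(4,true)))),f(true,c))).
MGU = { U -> f(f(4,c),f(4,c)), B -> c, X -> f(empty,f(4,true)), M -> pair(4,pair(f(f(f(4,c),f(4,c)),f(c,f(f(empty,f(4,true)),f(4,true)))),f(true,c))), N -> f(c,f(f(empty,f(4,true)),f(4,true))), Y -> f(4,true), A -> f(4,c), Y2 -> pair(f(f(f(4,c),f(4,c)),f(c,f(f(empty,f(4,true)),f(4,true)))),f(true,c)) }, so U -> f(f(4,c),f(4,c)).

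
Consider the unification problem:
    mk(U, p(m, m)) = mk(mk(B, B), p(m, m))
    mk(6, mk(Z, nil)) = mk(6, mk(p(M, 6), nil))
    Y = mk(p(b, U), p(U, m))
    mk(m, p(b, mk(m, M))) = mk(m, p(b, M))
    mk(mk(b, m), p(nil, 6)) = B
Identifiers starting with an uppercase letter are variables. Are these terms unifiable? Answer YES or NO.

NO

Decompose mk/2: U = mk(B, B),  p(m, m) = p(m, m).
Bind U := mk(B, B); substituting into the one remaining equation that mentions U gives: Y = mk(p(b, mk(B, B)), p(mk(B, B), m)).
Delete trivial equation p(m, m) = p(m, m).
Decompose mk/2: 6 = 6,  mk(Z, nil) = mk(p(M, 6), nil).
Delete trivial equation 6 = 6.
Decompose mk/2: Z = p(M, 6),  nil = nil.
Bind Z := p(M, 6); no other remaining equation mentions Z.
Delete trivial equation nil = nil.
Bind Y := mk(p(b, mk(B, B)), p(mk(B, B), m)); no other remaining equation mentions Y.
Decompose mk/2: m = m,  p(b, mk(m, M)) = p(b, M).
Delete trivial equation m = m.
Decompose p/2: b = b,  mk(m, M) = M.
Delete trivial equation b = b.
Occurs check fails: M occurs in mk(m, M); the equation M = mk(m, M) has no finite solution.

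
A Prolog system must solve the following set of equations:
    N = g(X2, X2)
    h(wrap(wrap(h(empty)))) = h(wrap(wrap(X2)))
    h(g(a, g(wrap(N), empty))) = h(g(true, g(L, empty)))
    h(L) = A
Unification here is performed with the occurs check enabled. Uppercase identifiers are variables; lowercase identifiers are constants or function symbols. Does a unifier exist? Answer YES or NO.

Bind N := g(X2, X2); substituting into the one remaining equation that mentions N gives: h(g(a, g(wrap(g(X2, X2)), empty))) = h(g(true, g(L, empty))).
Decompose h/1: wrap(wrap(h(empty))) = wrap(wrap(X2)).
Decompose wrap/1: wrap(h(empty)) = wrap(X2).
Decompose wrap/1: h(empty) = X2.
Bind X2 := h(empty); substituting into the one remaining equation that mentions X2 gives: h(g(a, g(wrap(g(h(empty), h(empty))), empty))) = h(g(true, g(L, empty))). Substituting into the earlier binding gives N := g(h(empty), h(empty)).
Decompose h/1: g(a, g(wrap(g(h(empty), h(empty))), empty)) = g(true, g(L, empty)).
Decompose g/2: a = true,  g(wrap(g(h(empty), h(empty))), empty) = g(L, empty).
Clash: constants a and true differ; no unifier exists.

NO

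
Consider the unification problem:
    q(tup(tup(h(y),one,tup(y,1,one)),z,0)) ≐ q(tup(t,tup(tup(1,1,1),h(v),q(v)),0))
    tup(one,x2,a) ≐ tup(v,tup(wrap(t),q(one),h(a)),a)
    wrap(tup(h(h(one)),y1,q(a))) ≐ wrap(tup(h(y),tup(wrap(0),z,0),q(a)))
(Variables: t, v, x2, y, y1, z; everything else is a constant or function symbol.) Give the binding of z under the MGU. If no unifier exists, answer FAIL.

tup(tup(1,1,1),h(one),q(one))

Decompose q/1: tup(tup(h(y),one,tup(y,1,one)),z,0) ≐ tup(t,tup(tup(1,1,1),h(v),q(v)),0).
Decompose tup/3: tup(h(y),one,tup(y,1,one)) ≐ t,  z ≐ tup(tup(1,1,1),h(v),q(v)),  0 ≐ 0.
Bind t := tup(h(y),one,tup(y,1,one)); substituting into the one remaining equation that mentions t gives: tup(one,x2,a) ≐ tup(v,tup(wrap(tup(h(y),one,tup(y,1,one))),q(one),h(a)),a).
Bind z := tup(tup(1,1,1),h(v),q(v)); substituting into the one remaining equation that mentions z gives: wrap(tup(h(h(one)),y1,q(a))) ≐ wrap(tup(h(y),tup(wrap(0),tup(tup(1,1,1),h(v),q(v)),0),q(a))).
Delete trivial equation 0 ≐ 0.
Decompose tup/3: one ≐ v,  x2 ≐ tup(wrap(tup(h(y),one,tup(y,1,one))),q(one),h(a)),  a ≐ a.
Bind v := one; substituting into the one remaining equation that mentions v gives: wrap(tup(h(h(one)),y1,q(a))) ≐ wrap(tup(h(y),tup(wrap(0),tup(tup(1,1,1),h(one),q(one)),0),q(a))). Substituting into the earlier binding gives z := tup(tup(1,1,1),h(one),q(one)).
Bind x2 := tup(wrap(tup(h(y),one,tup(y,1,one))),q(one),h(a)); no other remaining equation mentions x2.
Delete trivial equation a ≐ a.
Decompose wrap/1: tup(h(h(one)),y1,q(a)) ≐ tup(h(y),tup(wrap(0),tup(tup(1,1,1),h(one),q(one)),0),q(a)).
Decompose tup/3: h(h(one)) ≐ h(y),  y1 ≐ tup(wrap(0),tup(tup(1,1,1),h(one),q(one)),0),  q(a) ≐ q(a).
Decompose h/1: h(one) ≐ y.
Bind y := h(one); no other remaining equation mentions y. Substituting into the earlier bindings gives t := tup(h(h(one)),one,tup(h(one),1,one)), x2 := tup(wrap(tup(h(h(one)),one,tup(h(one),1,one))),q(one),h(a)).
Bind y1 := tup(wrap(0),tup(tup(1,1,1),h(one),q(one)),0); no other remaining equation mentions y1.
Delete trivial equation q(a) ≐ q(a).
MGU = { t := tup(h(h(one)),one,tup(h(one),1,one)), z := tup(tup(1,1,1),h(one),q(one)), v := one, x2 := tup(wrap(tup(h(h(one)),one,tup(h(one),1,one))),q(one),h(a)), y := h(one), y1 := tup(wrap(0),tup(tup(1,1,1),h(one),q(one)),0) }, so z := tup(tup(1,1,1),h(one),q(one)).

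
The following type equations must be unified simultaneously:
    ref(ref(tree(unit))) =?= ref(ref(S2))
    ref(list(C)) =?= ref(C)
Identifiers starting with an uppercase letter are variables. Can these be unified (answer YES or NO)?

Decompose ref/1: ref(tree(unit)) =?= ref(S2).
Decompose ref/1: tree(unit) =?= S2.
Bind S2 := tree(unit); no other remaining equation mentions S2.
Decompose ref/1: list(C) =?= C.
Occurs check fails: C occurs in list(C); the equation C =?= list(C) has no finite solution.

NO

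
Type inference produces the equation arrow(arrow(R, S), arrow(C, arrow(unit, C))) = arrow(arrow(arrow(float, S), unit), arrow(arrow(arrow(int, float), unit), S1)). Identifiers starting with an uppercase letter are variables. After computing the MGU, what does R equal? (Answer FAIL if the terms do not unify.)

arrow(float, unit)

Decompose arrow/2: arrow(R, S) = arrow(arrow(float, S), unit),  arrow(C, arrow(unit, C)) = arrow(arrow(arrow(int, float), unit), S1).
Decompose arrow/2: R = arrow(float, S),  S = unit.
Bind R := arrow(float, S); no other remaining equation mentions R.
Bind S := unit; no other remaining equation mentions S. Substituting into the earlier binding gives R := arrow(float, unit).
Decompose arrow/2: C = arrow(arrow(int, float), unit),  arrow(unit, C) = S1.
Bind C := arrow(arrow(int, float), unit); substituting into the remaining equation gives: arrow(unit, arrow(arrow(int, float), unit)) = S1.
Bind S1 := arrow(unit, arrow(arrow(int, float), unit)).
MGU = { R ↦ arrow(float, unit), S ↦ unit, C ↦ arrow(arrow(int, float), unit), S1 ↦ arrow(unit, arrow(arrow(int, float), unit)) }, so R ↦ arrow(float, unit).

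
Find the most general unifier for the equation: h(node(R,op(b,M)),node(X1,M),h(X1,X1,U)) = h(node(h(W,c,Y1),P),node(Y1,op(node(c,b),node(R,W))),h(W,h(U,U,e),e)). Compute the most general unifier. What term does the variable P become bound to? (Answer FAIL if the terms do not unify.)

op(b,op(node(c,b),node(h(h(e,e,e),c,h(e,e,e)),h(e,e,e))))

Decompose h/3: node(R,op(b,M)) = node(h(W,c,Y1),P),  node(X1,M) = node(Y1,op(node(c,b),node(R,W))),  h(X1,X1,U) = h(W,h(U,U,e),e).
Decompose node/2: R = h(W,c,Y1),  op(b,M) = P.
Bind R := h(W,c,Y1); substituting into the one remaining equation that mentions R gives: node(X1,M) = node(Y1,op(node(c,b),node(h(W,c,Y1),W))).
Bind P := op(b,M); no other remaining equation mentions P.
Decompose node/2: X1 = Y1,  M = op(node(c,b),node(h(W,c,Y1),W)).
Bind X1 := Y1; substituting into the one remaining equation that mentions X1 gives: h(Y1,Y1,U) = h(W,h(U,U,e),e).
Bind M := op(node(c,b),node(h(W,c,Y1),W)); no other remaining equation mentions M. Substituting into the earlier binding gives P := op(b,op(node(c,b),node(h(W,c,Y1),W))).
Decompose h/3: Y1 = W,  Y1 = h(U,U,e),  U = e.
Bind Y1 := W; substituting into the one remaining equation that mentions Y1 gives: W = h(U,U,e). Substituting into the earlier bindings gives R := h(W,c,W), P := op(b,op(node(c,b),node(h(W,c,W),W))), X1 := W, M := op(node(c,b),node(h(W,c,W),W)).
Bind W := h(U,U,e); no other remaining equation mentions W. Substituting into the earlier bindings gives R := h(h(U,U,e),c,h(U,U,e)), P := op(b,op(node(c,b),node(h(h(U,U,e),c,h(U,U,e)),h(U,U,e)))), X1 := h(U,U,e), M := op(node(c,b),node(h(h(U,U,e),c,h(U,U,e)),h(U,U,e))), Y1 := h(U,U,e).
Bind U := e. Substituting into the earlier bindings gives R := h(h(e,e,e),c,h(e,e,e)), P := op(b,op(node(c,b),node(h(h(e,e,e),c,h(e,e,e)),h(e,e,e)))), X1 := h(e,e,e), M := op(node(c,b),node(h(h(e,e,e),c,h(e,e,e)),h(e,e,e))), Y1 := h(e,e,e), W := h(e,e,e).
MGU = { R -> h(h(e,e,e),c,h(e,e,e)), P -> op(b,op(node(c,b),node(h(h(e,e,e),c,h(e,e,e)),h(e,e,e)))), X1 -> h(e,e,e), M -> op(node(c,b),node(h(h(e,e,e),c,h(e,e,e)),h(e,e,e))), Y1 -> h(e,e,e), W -> h(e,e,e), U -> e }, so P -> op(b,op(node(c,b),node(h(h(e,e,e),c,h(e,e,e)),h(e,e,e)))).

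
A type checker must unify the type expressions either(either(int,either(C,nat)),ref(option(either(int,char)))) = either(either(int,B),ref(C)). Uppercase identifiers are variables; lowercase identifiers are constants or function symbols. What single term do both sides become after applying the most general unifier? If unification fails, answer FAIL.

Decompose either/2: either(int,either(C,nat)) = either(int,B),  ref(option(either(int,char))) = ref(C).
Decompose either/2: int = int,  either(C,nat) = B.
Delete trivial equation int = int.
Bind B := either(C,nat); no other remaining equation mentions B.
Decompose ref/1: option(either(int,char)) = C.
Bind C := option(either(int,char)). Substituting into the earlier binding gives B := either(option(either(int,char)),nat).
Applying the MGU to either side gives either(either(int,either(option(either(int,char)),nat)),ref(option(either(int,char)))).

either(either(int,either(option(either(int,char)),nat)),ref(option(either(int,char))))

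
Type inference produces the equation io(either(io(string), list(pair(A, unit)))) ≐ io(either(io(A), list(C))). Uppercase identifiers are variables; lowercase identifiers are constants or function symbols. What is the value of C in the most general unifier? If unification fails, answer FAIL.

pair(string, unit)

Decompose io/1: either(io(string), list(pair(A, unit))) ≐ either(io(A), list(C)).
Decompose either/2: io(string) ≐ io(A),  list(pair(A, unit)) ≐ list(C).
Decompose io/1: string ≐ A.
Bind A := string; substituting into the remaining equation gives: list(pair(string, unit)) ≐ list(C).
Decompose list/1: pair(string, unit) ≐ C.
Bind C := pair(string, unit).
MGU = { A -> string, C -> pair(string, unit) }, so C -> pair(string, unit).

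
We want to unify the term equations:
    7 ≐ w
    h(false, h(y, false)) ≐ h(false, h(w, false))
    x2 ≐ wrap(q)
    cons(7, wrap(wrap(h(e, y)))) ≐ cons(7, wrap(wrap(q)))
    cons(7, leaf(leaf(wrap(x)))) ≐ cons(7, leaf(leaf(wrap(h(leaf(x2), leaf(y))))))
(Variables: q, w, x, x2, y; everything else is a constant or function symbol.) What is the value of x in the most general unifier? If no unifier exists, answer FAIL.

h(leaf(wrap(h(e, 7))), leaf(7))

Bind w := 7; substituting into the one remaining equation that mentions w gives: h(false, h(y, false)) ≐ h(false, h(7, false)).
Decompose h/2: false ≐ false,  h(y, false) ≐ h(7, false).
Delete trivial equation false ≐ false.
Decompose h/2: y ≐ 7,  false ≐ false.
Bind y := 7; substituting into the 2 remaining equations that mention y gives: cons(7, wrap(wrap(h(e, 7)))) ≐ cons(7, wrap(wrap(q))),  cons(7, leaf(leaf(wrap(x)))) ≐ cons(7, leaf(leaf(wrap(h(leaf(x2), leaf(7)))))).
Delete trivial equation false ≐ false.
Bind x2 := wrap(q); substituting into the one remaining equation that mentions x2 gives: cons(7, leaf(leaf(wrap(x)))) ≐ cons(7, leaf(leaf(wrap(h(leaf(wrap(q)), leaf(7)))))).
Decompose cons/2: 7 ≐ 7,  wrap(wrap(h(e, 7))) ≐ wrap(wrap(q)).
Delete trivial equation 7 ≐ 7.
Decompose wrap/1: wrap(h(e, 7)) ≐ wrap(q).
Decompose wrap/1: h(e, 7) ≐ q.
Bind q := h(e, 7); substituting into the remaining equation gives: cons(7, leaf(leaf(wrap(x)))) ≐ cons(7, leaf(leaf(wrap(h(leaf(wrap(h(e, 7))), leaf(7)))))). Substituting into the earlier binding gives x2 := wrap(h(e, 7)).
Decompose cons/2: 7 ≐ 7,  leaf(leaf(wrap(x))) ≐ leaf(leaf(wrap(h(leaf(wrap(h(e, 7))), leaf(7))))).
Delete trivial equation 7 ≐ 7.
Decompose leaf/1: leaf(wrap(x)) ≐ leaf(wrap(h(leaf(wrap(h(e, 7))), leaf(7)))).
Decompose leaf/1: wrap(x) ≐ wrap(h(leaf(wrap(h(e, 7))), leaf(7))).
Decompose wrap/1: x ≐ h(leaf(wrap(h(e, 7))), leaf(7)).
Bind x := h(leaf(wrap(h(e, 7))), leaf(7)).
MGU = { w -> 7, y -> 7, x2 -> wrap(h(e, 7)), q -> h(e, 7), x -> h(leaf(wrap(h(e, 7))), leaf(7)) }, so x -> h(leaf(wrap(h(e, 7))), leaf(7)).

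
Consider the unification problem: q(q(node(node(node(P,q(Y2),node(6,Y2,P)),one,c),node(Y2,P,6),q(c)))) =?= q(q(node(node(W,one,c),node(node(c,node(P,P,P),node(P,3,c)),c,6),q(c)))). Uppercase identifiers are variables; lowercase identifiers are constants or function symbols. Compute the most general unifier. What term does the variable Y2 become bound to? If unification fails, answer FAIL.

node(c,node(c,c,c),node(c,3,c))

Decompose q/1: q(node(node(node(P,q(Y2),node(6,Y2,P)),one,c),node(Y2,P,6),q(c))) =?= q(node(node(W,one,c),node(node(c,node(P,P,P),node(P,3,c)),c,6),q(c))).
Decompose q/1: node(node(node(P,q(Y2),node(6,Y2,P)),one,c),node(Y2,P,6),q(c)) =?= node(node(W,one,c),node(node(c,node(P,P,P),node(P,3,c)),c,6),q(c)).
Decompose node/3: node(node(P,q(Y2),node(6,Y2,P)),one,c) =?= node(W,one,c),  node(Y2,P,6) =?= node(node(c,node(P,P,P),node(P,3,c)),c,6),  q(c) =?= q(c).
Decompose node/3: node(P,q(Y2),node(6,Y2,P)) =?= W,  one =?= one,  c =?= c.
Bind W := node(P,q(Y2),node(6,Y2,P)); no other remaining equation mentions W.
Delete trivial equation one =?= one.
Delete trivial equation c =?= c.
Decompose node/3: Y2 =?= node(c,node(P,P,P),node(P,3,c)),  P =?= c,  6 =?= 6.
Bind Y2 := node(c,node(P,P,P),node(P,3,c)); no other remaining equation mentions Y2. Substituting into the earlier binding gives W := node(P,q(node(c,node(P,P,P),node(P,3,c))),node(6,node(c,node(P,P,P),node(P,3,c)),P)).
Bind P := c; no other remaining equation mentions P. Substituting into the earlier bindings gives W := node(c,q(node(c,node(c,c,c),node(c,3,c))),node(6,node(c,node(c,c,c),node(c,3,c)),c)), Y2 := node(c,node(c,c,c),node(c,3,c)).
Delete trivial equation 6 =?= 6.
Delete trivial equation q(c) =?= q(c).
MGU = { W ↦ node(c,q(node(c,node(c,c,c),node(c,3,c))),node(6,node(c,node(c,c,c),node(c,3,c)),c)), Y2 ↦ node(c,node(c,c,c),node(c,3,c)), P ↦ c }, so Y2 ↦ node(c,node(c,c,c),node(c,3,c)).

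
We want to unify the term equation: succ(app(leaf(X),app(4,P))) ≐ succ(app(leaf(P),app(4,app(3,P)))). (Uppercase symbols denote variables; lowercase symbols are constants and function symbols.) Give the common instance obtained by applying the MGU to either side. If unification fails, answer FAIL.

Decompose succ/1: app(leaf(X),app(4,P)) ≐ app(leaf(P),app(4,app(3,P))).
Decompose app/2: leaf(X) ≐ leaf(P),  app(4,P) ≐ app(4,app(3,P)).
Decompose leaf/1: X ≐ P.
Bind X := P; no other remaining equation mentions X.
Decompose app/2: 4 ≐ 4,  P ≐ app(3,P).
Delete trivial equation 4 ≐ 4.
Occurs check fails: P occurs in app(3,P); the equation P ≐ app(3,P) has no finite solution.

FAIL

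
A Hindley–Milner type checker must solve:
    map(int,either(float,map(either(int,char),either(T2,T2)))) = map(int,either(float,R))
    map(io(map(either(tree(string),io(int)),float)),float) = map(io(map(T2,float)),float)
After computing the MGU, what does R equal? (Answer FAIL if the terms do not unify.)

map(either(int,char),either(either(tree(string),io(int)),either(tree(string),io(int))))

Decompose map/2: int = int,  either(float,map(either(int,char),either(T2,T2))) = either(float,R).
Delete trivial equation int = int.
Decompose either/2: float = float,  map(either(int,char),either(T2,T2)) = R.
Delete trivial equation float = float.
Bind R := map(either(int,char),either(T2,T2)); no other remaining equation mentions R.
Decompose map/2: io(map(either(tree(string),io(int)),float)) = io(map(T2,float)),  float = float.
Decompose io/1: map(either(tree(string),io(int)),float) = map(T2,float).
Decompose map/2: either(tree(string),io(int)) = T2,  float = float.
Bind T2 := either(tree(string),io(int)); no other remaining equation mentions T2. Substituting into the earlier binding gives R := map(either(int,char),either(either(tree(string),io(int)),either(tree(string),io(int)))).
Delete trivial equation float = float.
Delete trivial equation float = float.
MGU = { R -> map(either(int,char),either(either(tree(string),io(int)),either(tree(string),io(int)))), T2 -> either(tree(string),io(int)) }, so R -> map(either(int,char),either(either(tree(string),io(int)),either(tree(string),io(int)))).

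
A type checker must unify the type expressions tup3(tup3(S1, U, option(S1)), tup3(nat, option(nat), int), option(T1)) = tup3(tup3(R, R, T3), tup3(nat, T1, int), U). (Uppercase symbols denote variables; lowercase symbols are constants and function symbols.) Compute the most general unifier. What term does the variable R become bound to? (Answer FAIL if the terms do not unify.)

option(option(nat))

Decompose tup3/3: tup3(S1, U, option(S1)) = tup3(R, R, T3),  tup3(nat, option(nat), int) = tup3(nat, T1, int),  option(T1) = U.
Decompose tup3/3: S1 = R,  U = R,  option(S1) = T3.
Bind S1 := R; substituting into the one remaining equation that mentions S1 gives: option(R) = T3.
Bind U := R; substituting into the one remaining equation that mentions U gives: option(T1) = R.
Bind T3 := option(R); no other remaining equation mentions T3.
Decompose tup3/3: nat = nat,  option(nat) = T1,  int = int.
Delete trivial equation nat = nat.
Bind T1 := option(nat); substituting into the one remaining equation that mentions T1 gives: option(option(nat)) = R.
Delete trivial equation int = int.
Bind R := option(option(nat)). Substituting into the earlier bindings gives S1 := option(option(nat)), U := option(option(nat)), T3 := option(option(option(nat))).
MGU = { S1 ↦ option(option(nat)), U ↦ option(option(nat)), T3 ↦ option(option(option(nat))), T1 ↦ option(nat), R ↦ option(option(nat)) }, so R ↦ option(option(nat)).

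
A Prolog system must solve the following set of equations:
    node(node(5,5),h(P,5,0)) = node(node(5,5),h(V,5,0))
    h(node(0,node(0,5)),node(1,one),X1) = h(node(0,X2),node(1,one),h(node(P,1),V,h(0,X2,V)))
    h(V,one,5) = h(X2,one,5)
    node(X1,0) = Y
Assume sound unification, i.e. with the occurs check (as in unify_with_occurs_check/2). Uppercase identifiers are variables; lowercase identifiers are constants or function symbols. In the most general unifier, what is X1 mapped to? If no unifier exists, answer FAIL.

h(node(node(0,5),1),node(0,5),h(0,node(0,5),node(0,5)))

Decompose node/2: node(5,5) = node(5,5),  h(P,5,0) = h(V,5,0).
Delete trivial equation node(5,5) = node(5,5).
Decompose h/3: P = V,  5 = 5,  0 = 0.
Bind P := V; substituting into the one remaining equation that mentions P gives: h(node(0,node(0,5)),node(1,one),X1) = h(node(0,X2),node(1,one),h(node(V,1),V,h(0,X2,V))).
Delete trivial equation 5 = 5.
Delete trivial equation 0 = 0.
Decompose h/3: node(0,node(0,5)) = node(0,X2),  node(1,one) = node(1,one),  X1 = h(node(V,1),V,h(0,X2,V)).
Decompose node/2: 0 = 0,  node(0,5) = X2.
Delete trivial equation 0 = 0.
Bind X2 := node(0,5); substituting into the 2 remaining equations that mention X2 gives: X1 = h(node(V,1),V,h(0,node(0,5),V)),  h(V,one,5) = h(node(0,5),one,5).
Delete trivial equation node(1,one) = node(1,one).
Bind X1 := h(node(V,1),V,h(0,node(0,5),V)); substituting into the one remaining equation that mentions X1 gives: node(h(node(V,1),V,h(0,node(0,5),V)),0) = Y.
Decompose h/3: V = node(0,5),  one = one,  5 = 5.
Bind V := node(0,5); substituting into the one remaining equation that mentions V gives: node(h(node(node(0,5),1),node(0,5),h(0,node(0,5),node(0,5))),0) = Y. Substituting into the earlier bindings gives P := node(0,5), X1 := h(node(node(0,5),1),node(0,5),h(0,node(0,5),node(0,5))).
Delete trivial equation one = one.
Delete trivial equation 5 = 5.
Bind Y := node(h(node(node(0,5),1),node(0,5),h(0,node(0,5),node(0,5))),0).
MGU = { P = node(0,5), X2 = node(0,5), X1 = h(node(node(0,5),1),node(0,5),h(0,node(0,5),node(0,5))), V = node(0,5), Y = node(h(node(node(0,5),1),node(0,5),h(0,node(0,5),node(0,5))),0) }, so X1 = h(node(node(0,5),1),node(0,5),h(0,node(0,5),node(0,5))).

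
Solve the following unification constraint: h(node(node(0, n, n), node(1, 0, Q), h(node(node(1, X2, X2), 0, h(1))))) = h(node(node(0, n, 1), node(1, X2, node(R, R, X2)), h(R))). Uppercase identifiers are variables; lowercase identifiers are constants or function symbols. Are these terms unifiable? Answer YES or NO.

NO

Decompose h/1: node(node(0, n, n), node(1, 0, Q), h(node(node(1, X2, X2), 0, h(1)))) = node(node(0, n, 1), node(1, X2, node(R, R, X2)), h(R)).
Decompose node/3: node(0, n, n) = node(0, n, 1),  node(1, 0, Q) = node(1, X2, node(R, R, X2)),  h(node(node(1, X2, X2), 0, h(1))) = h(R).
Decompose node/3: 0 = 0,  n = n,  n = 1.
Delete trivial equation 0 = 0.
Delete trivial equation n = n.
Clash: constants n and 1 differ; no unifier exists.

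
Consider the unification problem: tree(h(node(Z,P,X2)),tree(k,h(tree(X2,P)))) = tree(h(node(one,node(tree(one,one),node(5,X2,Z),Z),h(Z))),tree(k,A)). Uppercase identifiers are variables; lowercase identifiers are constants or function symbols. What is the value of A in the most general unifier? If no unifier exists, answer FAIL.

h(tree(h(one),node(tree(one,one),node(5,h(one),one),one)))

Decompose tree/2: h(node(Z,P,X2)) = h(node(one,node(tree(one,one),node(5,X2,Z),Z),h(Z))),  tree(k,h(tree(X2,P))) = tree(k,A).
Decompose h/1: node(Z,P,X2) = node(one,node(tree(one,one),node(5,X2,Z),Z),h(Z)).
Decompose node/3: Z = one,  P = node(tree(one,one),node(5,X2,Z),Z),  X2 = h(Z).
Bind Z := one; substituting into the 2 remaining equations that mention Z gives: P = node(tree(one,one),node(5,X2,one),one),  X2 = h(one).
Bind P := node(tree(one,one),node(5,X2,one),one); substituting into the one remaining equation that mentions P gives: tree(k,h(tree(X2,node(tree(one,one),node(5,X2,one),one)))) = tree(k,A).
Bind X2 := h(one); substituting into the remaining equation gives: tree(k,h(tree(h(one),node(tree(one,one),node(5,h(one),one),one)))) = tree(k,A). Substituting into the earlier binding gives P := node(tree(one,one),node(5,h(one),one),one).
Decompose tree/2: k = k,  h(tree(h(one),node(tree(one,one),node(5,h(one),one),one))) = A.
Delete trivial equation k = k.
Bind A := h(tree(h(one),node(tree(one,one),node(5,h(one),one),one))).
MGU = { Z -> one, P -> node(tree(one,one),node(5,h(one),one),one), X2 -> h(one), A -> h(tree(h(one),node(tree(one,one),node(5,h(one),one),one))) }, so A -> h(tree(h(one),node(tree(one,one),node(5,h(one),one),one))).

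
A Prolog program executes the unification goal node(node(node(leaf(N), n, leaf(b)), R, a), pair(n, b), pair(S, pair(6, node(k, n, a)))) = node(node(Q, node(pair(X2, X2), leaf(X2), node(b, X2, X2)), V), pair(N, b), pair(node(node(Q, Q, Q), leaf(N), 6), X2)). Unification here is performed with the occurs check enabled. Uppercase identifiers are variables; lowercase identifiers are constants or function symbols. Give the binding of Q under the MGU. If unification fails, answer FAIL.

Decompose node/3: node(node(leaf(N), n, leaf(b)), R, a) = node(Q, node(pair(X2, X2), leaf(X2), node(b, X2, X2)), V),  pair(n, b) = pair(N, b),  pair(S, pair(6, node(k, n, a))) = pair(node(node(Q, Q, Q), leaf(N), 6), X2).
Decompose node/3: node(leaf(N), n, leaf(b)) = Q,  R = node(pair(X2, X2), leaf(X2), node(b, X2, X2)),  a = V.
Bind Q := node(leaf(N), n, leaf(b)); substituting into the one remaining equation that mentions Q gives: pair(S, pair(6, node(k, n, a))) = pair(node(node(node(leaf(N), n, leaf(b)), node(leaf(N), n, leaf(b)), node(leaf(N), n, leaf(b))), leaf(N), 6), X2).
Bind R := node(pair(X2, X2), leaf(X2), node(b, X2, X2)); no other remaining equation mentions R.
Bind V := a; no other remaining equation mentions V.
Decompose pair/2: n = N,  b = b.
Bind N := n; substituting into the one remaining equation that mentions N gives: pair(S, pair(6, node(k, n, a))) = pair(node(node(node(leaf(n), n, leaf(b)), node(leaf(n), n, leaf(b)), node(leaf(n), n, leaf(b))), leaf(n), 6), X2). Substituting into the earlier binding gives Q := node(leaf(n), n, leaf(b)).
Delete trivial equation b = b.
Decompose pair/2: S = node(node(node(leaf(n), n, leaf(b)), node(leaf(n), n, leaf(b)), node(leaf(n), n, leaf(b))), leaf(n), 6),  pair(6, node(k, n, a)) = X2.
Bind S := node(node(node(leaf(n), n, leaf(b)), node(leaf(n), n, leaf(b)), node(leaf(n), n, leaf(b))), leaf(n), 6); no other remaining equation mentions S.
Bind X2 := pair(6, node(k, n, a)). Substituting into the earlier binding gives R := node(pair(pair(6, node(k, n, a)), pair(6, node(k, n, a))), leaf(pair(6, node(k, n, a))), node(b, pair(6, node(k, n, a)), pair(6, node(k, n, a)))).
MGU = { Q -> node(leaf(n), n, leaf(b)), R -> node(pair(pair(6, node(k, n, a)), pair(6, node(k, n, a))), leaf(pair(6, node(k, n, a))), node(b, pair(6, node(k, n, a)), pair(6, node(k, n, a)))), V -> a, N -> n, S -> node(node(node(leaf(n), n, leaf(b)), node(leaf(n), n, leaf(b)), node(leaf(n), n, leaf(b))), leaf(n), 6), X2 -> pair(6, node(k, n, a)) }, so Q -> node(leaf(n), n, leaf(b)).

node(leaf(n), n, leaf(b))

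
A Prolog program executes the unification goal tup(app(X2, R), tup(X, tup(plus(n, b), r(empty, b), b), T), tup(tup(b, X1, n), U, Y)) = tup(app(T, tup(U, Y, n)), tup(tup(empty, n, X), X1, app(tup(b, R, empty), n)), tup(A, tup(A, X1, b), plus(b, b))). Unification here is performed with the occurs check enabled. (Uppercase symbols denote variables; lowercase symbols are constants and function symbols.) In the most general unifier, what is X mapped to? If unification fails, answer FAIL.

Decompose tup/3: app(X2, R) = app(T, tup(U, Y, n)),  tup(X, tup(plus(n, b), r(empty, b), b), T) = tup(tup(empty, n, X), X1, app(tup(b, R, empty), n)),  tup(tup(b, X1, n), U, Y) = tup(A, tup(A, X1, b), plus(b, b)).
Decompose app/2: X2 = T,  R = tup(U, Y, n).
Bind X2 := T; no other remaining equation mentions X2.
Bind R := tup(U, Y, n); substituting into the one remaining equation that mentions R gives: tup(X, tup(plus(n, b), r(empty, b), b), T) = tup(tup(empty, n, X), X1, app(tup(b, tup(U, Y, n), empty), n)).
Decompose tup/3: X = tup(empty, n, X),  tup(plus(n, b), r(empty, b), b) = X1,  T = app(tup(b, tup(U, Y, n), empty), n).
Occurs check fails: X occurs in tup(empty, n, X); the equation X = tup(empty, n, X) has no finite solution.

FAIL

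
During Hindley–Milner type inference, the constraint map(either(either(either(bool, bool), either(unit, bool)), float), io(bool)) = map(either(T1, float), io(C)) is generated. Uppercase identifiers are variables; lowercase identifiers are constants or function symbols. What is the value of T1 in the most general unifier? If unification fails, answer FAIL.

either(either(bool, bool), either(unit, bool))

Decompose map/2: either(either(either(bool, bool), either(unit, bool)), float) = either(T1, float),  io(bool) = io(C).
Decompose either/2: either(either(bool, bool), either(unit, bool)) = T1,  float = float.
Bind T1 := either(either(bool, bool), either(unit, bool)); no other remaining equation mentions T1.
Delete trivial equation float = float.
Decompose io/1: bool = C.
Bind C := bool.
MGU = { T1 := either(either(bool, bool), either(unit, bool)), C := bool }, so T1 := either(either(bool, bool), either(unit, bool)).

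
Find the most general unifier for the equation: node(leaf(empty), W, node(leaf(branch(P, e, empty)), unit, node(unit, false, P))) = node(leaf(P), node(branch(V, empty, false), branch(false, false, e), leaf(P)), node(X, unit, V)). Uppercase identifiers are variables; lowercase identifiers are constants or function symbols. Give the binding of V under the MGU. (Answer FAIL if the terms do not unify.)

Decompose node/3: leaf(empty) = leaf(P),  W = node(branch(V, empty, false), branch(false, false, e), leaf(P)),  node(leaf(branch(P, e, empty)), unit, node(unit, false, P)) = node(X, unit, V).
Decompose leaf/1: empty = P.
Bind P := empty; substituting into the remaining equations gives: W = node(branch(V, empty, false), branch(false, false, e), leaf(empty)),  node(leaf(branch(empty, e, empty)), unit, node(unit, false, empty)) = node(X, unit, V).
Bind W := node(branch(V, empty, false), branch(false, false, e), leaf(empty)); no other remaining equation mentions W.
Decompose node/3: leaf(branch(empty, e, empty)) = X,  unit = unit,  node(unit, false, empty) = V.
Bind X := leaf(branch(empty, e, empty)); no other remaining equation mentions X.
Delete trivial equation unit = unit.
Bind V := node(unit, false, empty). Substituting into the earlier binding gives W := node(branch(node(unit, false, empty), empty, false), branch(false, false, e), leaf(empty)).
MGU = { P -> empty, W -> node(branch(node(unit, false, empty), empty, false), branch(false, false, e), leaf(empty)), X -> leaf(branch(empty, e, empty)), V -> node(unit, false, empty) }, so V -> node(unit, false, empty).

node(unit, false, empty)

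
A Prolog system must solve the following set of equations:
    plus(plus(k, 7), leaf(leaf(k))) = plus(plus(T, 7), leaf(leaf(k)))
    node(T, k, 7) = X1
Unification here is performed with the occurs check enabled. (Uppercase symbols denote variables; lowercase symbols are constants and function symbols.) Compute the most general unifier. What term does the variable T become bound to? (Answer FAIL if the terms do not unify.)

k

Decompose plus/2: plus(k, 7) = plus(T, 7),  leaf(leaf(k)) = leaf(leaf(k)).
Decompose plus/2: k = T,  7 = 7.
Bind T := k; substituting into the one remaining equation that mentions T gives: node(k, k, 7) = X1.
Delete trivial equation 7 = 7.
Delete trivial equation leaf(leaf(k)) = leaf(leaf(k)).
Bind X1 := node(k, k, 7).
MGU = { T ↦ k, X1 ↦ node(k, k, 7) }, so T ↦ k.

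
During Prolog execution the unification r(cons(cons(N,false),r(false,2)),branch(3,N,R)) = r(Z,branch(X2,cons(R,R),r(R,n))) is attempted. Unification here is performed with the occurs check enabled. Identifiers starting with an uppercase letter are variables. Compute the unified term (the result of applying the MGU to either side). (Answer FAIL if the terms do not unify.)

FAIL

Decompose r/2: cons(cons(N,false),r(false,2)) = Z,  branch(3,N,R) = branch(X2,cons(R,R),r(R,n)).
Bind Z := cons(cons(N,false),r(false,2)); no other remaining equation mentions Z.
Decompose branch/3: 3 = X2,  N = cons(R,R),  R = r(R,n).
Bind X2 := 3; no other remaining equation mentions X2.
Bind N := cons(R,R); no other remaining equation mentions N. Substituting into the earlier binding gives Z := cons(cons(cons(R,R),false),r(false,2)).
Occurs check fails: R occurs in r(R,n); the equation R = r(R,n) has no finite solution.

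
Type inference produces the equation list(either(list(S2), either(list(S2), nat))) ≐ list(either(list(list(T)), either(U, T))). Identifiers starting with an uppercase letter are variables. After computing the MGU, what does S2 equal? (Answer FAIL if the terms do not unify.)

Decompose list/1: either(list(S2), either(list(S2), nat)) ≐ either(list(list(T)), either(U, T)).
Decompose either/2: list(S2) ≐ list(list(T)),  either(list(S2), nat) ≐ either(U, T).
Decompose list/1: S2 ≐ list(T).
Bind S2 := list(T); substituting into the remaining equation gives: either(list(list(T)), nat) ≐ either(U, T).
Decompose either/2: list(list(T)) ≐ U,  nat ≐ T.
Bind U := list(list(T)); no other remaining equation mentions U.
Bind T := nat. Substituting into the earlier bindings gives S2 := list(nat), U := list(list(nat)).
MGU = { S2 -> list(nat), U -> list(list(nat)), T -> nat }, so S2 -> list(nat).

list(nat)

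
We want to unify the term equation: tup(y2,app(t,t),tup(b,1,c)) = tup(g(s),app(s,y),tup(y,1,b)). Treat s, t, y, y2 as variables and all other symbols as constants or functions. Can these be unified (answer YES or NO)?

Decompose tup/3: y2 = g(s),  app(t,t) = app(s,y),  tup(b,1,c) = tup(y,1,b).
Bind y2 := g(s); no other remaining equation mentions y2.
Decompose app/2: t = s,  t = y.
Bind t := s; substituting into the one remaining equation that mentions t gives: s = y.
Bind s := y; no other remaining equation mentions s. Substituting into the earlier bindings gives y2 := g(y), t := y.
Decompose tup/3: b = y,  1 = 1,  c = b.
Bind y := b; no other remaining equation mentions y. Substituting into the earlier bindings gives y2 := g(b), t := b, s := b.
Delete trivial equation 1 = 1.
Clash: constants c and b differ; no unifier exists.

NO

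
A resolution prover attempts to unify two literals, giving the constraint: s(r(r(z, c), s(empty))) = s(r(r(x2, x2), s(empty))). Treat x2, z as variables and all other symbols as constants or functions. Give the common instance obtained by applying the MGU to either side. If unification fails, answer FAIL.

Decompose s/1: r(r(z, c), s(empty)) = r(r(x2, x2), s(empty)).
Decompose r/2: r(z, c) = r(x2, x2),  s(empty) = s(empty).
Decompose r/2: z = x2,  c = x2.
Bind z := x2; no other remaining equation mentions z.
Bind x2 := c; no other remaining equation mentions x2. Substituting into the earlier binding gives z := c.
Delete trivial equation s(empty) = s(empty).
Applying the MGU to either side gives s(r(r(c, c), s(empty))).

s(r(r(c, c), s(empty)))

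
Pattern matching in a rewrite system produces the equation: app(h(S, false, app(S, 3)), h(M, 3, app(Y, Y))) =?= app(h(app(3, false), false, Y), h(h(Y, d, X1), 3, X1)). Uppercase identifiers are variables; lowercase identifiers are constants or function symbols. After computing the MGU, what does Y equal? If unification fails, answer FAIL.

app(app(3, false), 3)

Decompose app/2: h(S, false, app(S, 3)) =?= h(app(3, false), false, Y),  h(M, 3, app(Y, Y)) =?= h(h(Y, d, X1), 3, X1).
Decompose h/3: S =?= app(3, false),  false =?= false,  app(S, 3) =?= Y.
Bind S := app(3, false); substituting into the one remaining equation that mentions S gives: app(app(3, false), 3) =?= Y.
Delete trivial equation false =?= false.
Bind Y := app(app(3, false), 3); substituting into the remaining equation gives: h(M, 3, app(app(app(3, false), 3), app(app(3, false), 3))) =?= h(h(app(app(3, false), 3), d, X1), 3, X1).
Decompose h/3: M =?= h(app(app(3, false), 3), d, X1),  3 =?= 3,  app(app(app(3, false), 3), app(app(3, false), 3)) =?= X1.
Bind M := h(app(app(3, false), 3), d, X1); no other remaining equation mentions M.
Delete trivial equation 3 =?= 3.
Bind X1 := app(app(app(3, false), 3), app(app(3, false), 3)). Substituting into the earlier binding gives M := h(app(app(3, false), 3), d, app(app(app(3, false), 3), app(app(3, false), 3))).
MGU = { S -> app(3, false), Y -> app(app(3, false), 3), M -> h(app(app(3, false), 3), d, app(app(app(3, false), 3), app(app(3, false), 3))), X1 -> app(app(app(3, false), 3), app(app(3, false), 3)) }, so Y -> app(app(3, false), 3).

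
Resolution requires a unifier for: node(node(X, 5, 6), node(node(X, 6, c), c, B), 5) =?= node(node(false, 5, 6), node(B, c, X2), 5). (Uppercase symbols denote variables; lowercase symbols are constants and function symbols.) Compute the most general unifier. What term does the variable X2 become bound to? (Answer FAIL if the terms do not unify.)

node(false, 6, c)

Decompose node/3: node(X, 5, 6) =?= node(false, 5, 6),  node(node(X, 6, c), c, B) =?= node(B, c, X2),  5 =?= 5.
Decompose node/3: X =?= false,  5 =?= 5,  6 =?= 6.
Bind X := false; substituting into the one remaining equation that mentions X gives: node(node(false, 6, c), c, B) =?= node(B, c, X2).
Delete trivial equation 5 =?= 5.
Delete trivial equation 6 =?= 6.
Decompose node/3: node(false, 6, c) =?= B,  c =?= c,  B =?= X2.
Bind B := node(false, 6, c); substituting into the one remaining equation that mentions B gives: node(false, 6, c) =?= X2.
Delete trivial equation c =?= c.
Bind X2 := node(false, 6, c); no other remaining equation mentions X2.
Delete trivial equation 5 =?= 5.
MGU = { X -> false, B -> node(false, 6, c), X2 -> node(false, 6, c) }, so X2 -> node(false, 6, c).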